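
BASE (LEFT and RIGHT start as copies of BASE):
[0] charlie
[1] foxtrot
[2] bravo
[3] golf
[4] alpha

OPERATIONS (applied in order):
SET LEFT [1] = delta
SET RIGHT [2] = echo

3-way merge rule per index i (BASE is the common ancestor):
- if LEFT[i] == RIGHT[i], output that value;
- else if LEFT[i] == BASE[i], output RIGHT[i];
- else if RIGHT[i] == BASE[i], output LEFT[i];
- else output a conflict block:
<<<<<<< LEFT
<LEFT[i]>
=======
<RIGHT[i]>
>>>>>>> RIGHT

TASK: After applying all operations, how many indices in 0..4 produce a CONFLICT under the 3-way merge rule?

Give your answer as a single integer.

Final LEFT:  [charlie, delta, bravo, golf, alpha]
Final RIGHT: [charlie, foxtrot, echo, golf, alpha]
i=0: L=charlie R=charlie -> agree -> charlie
i=1: L=delta, R=foxtrot=BASE -> take LEFT -> delta
i=2: L=bravo=BASE, R=echo -> take RIGHT -> echo
i=3: L=golf R=golf -> agree -> golf
i=4: L=alpha R=alpha -> agree -> alpha
Conflict count: 0

Answer: 0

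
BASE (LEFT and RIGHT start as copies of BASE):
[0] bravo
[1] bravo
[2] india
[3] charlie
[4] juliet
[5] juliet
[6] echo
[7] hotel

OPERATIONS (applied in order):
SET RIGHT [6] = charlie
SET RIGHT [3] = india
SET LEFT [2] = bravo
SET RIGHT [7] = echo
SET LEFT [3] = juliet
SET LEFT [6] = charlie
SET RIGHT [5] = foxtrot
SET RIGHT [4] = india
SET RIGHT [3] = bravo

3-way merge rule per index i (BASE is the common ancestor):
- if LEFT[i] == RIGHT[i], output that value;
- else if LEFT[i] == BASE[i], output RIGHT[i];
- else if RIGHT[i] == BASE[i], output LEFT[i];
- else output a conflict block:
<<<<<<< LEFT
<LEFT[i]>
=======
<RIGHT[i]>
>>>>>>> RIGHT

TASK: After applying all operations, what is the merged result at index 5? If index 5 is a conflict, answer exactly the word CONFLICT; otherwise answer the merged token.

Answer: foxtrot

Derivation:
Final LEFT:  [bravo, bravo, bravo, juliet, juliet, juliet, charlie, hotel]
Final RIGHT: [bravo, bravo, india, bravo, india, foxtrot, charlie, echo]
i=0: L=bravo R=bravo -> agree -> bravo
i=1: L=bravo R=bravo -> agree -> bravo
i=2: L=bravo, R=india=BASE -> take LEFT -> bravo
i=3: BASE=charlie L=juliet R=bravo all differ -> CONFLICT
i=4: L=juliet=BASE, R=india -> take RIGHT -> india
i=5: L=juliet=BASE, R=foxtrot -> take RIGHT -> foxtrot
i=6: L=charlie R=charlie -> agree -> charlie
i=7: L=hotel=BASE, R=echo -> take RIGHT -> echo
Index 5 -> foxtrot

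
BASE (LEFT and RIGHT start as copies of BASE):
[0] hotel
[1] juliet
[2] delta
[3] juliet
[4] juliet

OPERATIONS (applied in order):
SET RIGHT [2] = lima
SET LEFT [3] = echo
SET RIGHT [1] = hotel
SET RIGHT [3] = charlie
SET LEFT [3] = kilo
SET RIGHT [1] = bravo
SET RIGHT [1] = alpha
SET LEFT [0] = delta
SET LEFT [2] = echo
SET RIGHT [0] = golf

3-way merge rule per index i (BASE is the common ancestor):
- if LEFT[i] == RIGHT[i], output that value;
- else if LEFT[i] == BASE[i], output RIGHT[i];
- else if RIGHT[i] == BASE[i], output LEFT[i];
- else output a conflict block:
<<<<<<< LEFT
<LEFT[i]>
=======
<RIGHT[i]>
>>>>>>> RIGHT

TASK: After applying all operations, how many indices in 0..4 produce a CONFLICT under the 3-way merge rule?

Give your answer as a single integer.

Final LEFT:  [delta, juliet, echo, kilo, juliet]
Final RIGHT: [golf, alpha, lima, charlie, juliet]
i=0: BASE=hotel L=delta R=golf all differ -> CONFLICT
i=1: L=juliet=BASE, R=alpha -> take RIGHT -> alpha
i=2: BASE=delta L=echo R=lima all differ -> CONFLICT
i=3: BASE=juliet L=kilo R=charlie all differ -> CONFLICT
i=4: L=juliet R=juliet -> agree -> juliet
Conflict count: 3

Answer: 3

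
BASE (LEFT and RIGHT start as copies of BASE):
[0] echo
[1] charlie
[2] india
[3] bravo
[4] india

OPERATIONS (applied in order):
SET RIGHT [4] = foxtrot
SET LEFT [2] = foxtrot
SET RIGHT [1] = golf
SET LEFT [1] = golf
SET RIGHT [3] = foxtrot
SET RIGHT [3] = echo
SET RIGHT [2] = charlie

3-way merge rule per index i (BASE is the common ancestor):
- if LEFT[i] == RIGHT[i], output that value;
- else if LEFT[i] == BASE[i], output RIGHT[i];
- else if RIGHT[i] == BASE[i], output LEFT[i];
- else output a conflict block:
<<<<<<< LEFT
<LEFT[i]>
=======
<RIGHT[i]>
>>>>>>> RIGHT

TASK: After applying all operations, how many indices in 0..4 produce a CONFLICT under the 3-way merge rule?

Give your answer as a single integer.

Answer: 1

Derivation:
Final LEFT:  [echo, golf, foxtrot, bravo, india]
Final RIGHT: [echo, golf, charlie, echo, foxtrot]
i=0: L=echo R=echo -> agree -> echo
i=1: L=golf R=golf -> agree -> golf
i=2: BASE=india L=foxtrot R=charlie all differ -> CONFLICT
i=3: L=bravo=BASE, R=echo -> take RIGHT -> echo
i=4: L=india=BASE, R=foxtrot -> take RIGHT -> foxtrot
Conflict count: 1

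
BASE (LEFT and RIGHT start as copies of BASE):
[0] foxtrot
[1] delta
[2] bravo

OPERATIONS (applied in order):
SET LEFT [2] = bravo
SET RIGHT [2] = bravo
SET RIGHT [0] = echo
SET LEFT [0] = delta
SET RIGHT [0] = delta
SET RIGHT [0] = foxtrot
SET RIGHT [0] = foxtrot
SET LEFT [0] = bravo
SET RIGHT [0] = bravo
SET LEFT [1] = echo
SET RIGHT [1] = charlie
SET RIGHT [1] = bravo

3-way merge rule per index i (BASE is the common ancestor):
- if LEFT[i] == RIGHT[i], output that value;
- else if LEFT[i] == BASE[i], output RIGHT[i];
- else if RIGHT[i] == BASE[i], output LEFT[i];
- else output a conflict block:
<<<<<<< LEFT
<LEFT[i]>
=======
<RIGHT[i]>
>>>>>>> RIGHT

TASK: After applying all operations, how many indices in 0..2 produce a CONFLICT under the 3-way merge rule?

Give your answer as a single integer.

Answer: 1

Derivation:
Final LEFT:  [bravo, echo, bravo]
Final RIGHT: [bravo, bravo, bravo]
i=0: L=bravo R=bravo -> agree -> bravo
i=1: BASE=delta L=echo R=bravo all differ -> CONFLICT
i=2: L=bravo R=bravo -> agree -> bravo
Conflict count: 1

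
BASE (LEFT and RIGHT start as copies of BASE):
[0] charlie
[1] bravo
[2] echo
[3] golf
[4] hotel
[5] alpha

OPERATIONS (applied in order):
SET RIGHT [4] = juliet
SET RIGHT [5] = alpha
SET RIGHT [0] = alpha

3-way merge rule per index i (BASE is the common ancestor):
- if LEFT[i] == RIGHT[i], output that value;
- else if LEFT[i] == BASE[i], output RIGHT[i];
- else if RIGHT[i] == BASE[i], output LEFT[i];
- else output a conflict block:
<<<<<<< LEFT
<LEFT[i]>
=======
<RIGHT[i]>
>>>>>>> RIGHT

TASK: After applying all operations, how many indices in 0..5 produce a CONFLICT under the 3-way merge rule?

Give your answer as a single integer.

Final LEFT:  [charlie, bravo, echo, golf, hotel, alpha]
Final RIGHT: [alpha, bravo, echo, golf, juliet, alpha]
i=0: L=charlie=BASE, R=alpha -> take RIGHT -> alpha
i=1: L=bravo R=bravo -> agree -> bravo
i=2: L=echo R=echo -> agree -> echo
i=3: L=golf R=golf -> agree -> golf
i=4: L=hotel=BASE, R=juliet -> take RIGHT -> juliet
i=5: L=alpha R=alpha -> agree -> alpha
Conflict count: 0

Answer: 0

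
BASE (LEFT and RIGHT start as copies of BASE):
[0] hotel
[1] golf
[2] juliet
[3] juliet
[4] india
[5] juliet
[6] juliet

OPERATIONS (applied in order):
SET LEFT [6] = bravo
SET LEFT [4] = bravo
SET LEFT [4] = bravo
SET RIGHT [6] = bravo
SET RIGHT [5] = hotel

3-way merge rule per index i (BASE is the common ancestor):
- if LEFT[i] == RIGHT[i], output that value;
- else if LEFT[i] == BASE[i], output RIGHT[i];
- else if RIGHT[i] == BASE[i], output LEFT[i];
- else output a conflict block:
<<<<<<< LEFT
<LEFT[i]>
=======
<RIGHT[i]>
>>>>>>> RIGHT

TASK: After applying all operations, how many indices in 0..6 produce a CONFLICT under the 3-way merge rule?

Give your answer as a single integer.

Answer: 0

Derivation:
Final LEFT:  [hotel, golf, juliet, juliet, bravo, juliet, bravo]
Final RIGHT: [hotel, golf, juliet, juliet, india, hotel, bravo]
i=0: L=hotel R=hotel -> agree -> hotel
i=1: L=golf R=golf -> agree -> golf
i=2: L=juliet R=juliet -> agree -> juliet
i=3: L=juliet R=juliet -> agree -> juliet
i=4: L=bravo, R=india=BASE -> take LEFT -> bravo
i=5: L=juliet=BASE, R=hotel -> take RIGHT -> hotel
i=6: L=bravo R=bravo -> agree -> bravo
Conflict count: 0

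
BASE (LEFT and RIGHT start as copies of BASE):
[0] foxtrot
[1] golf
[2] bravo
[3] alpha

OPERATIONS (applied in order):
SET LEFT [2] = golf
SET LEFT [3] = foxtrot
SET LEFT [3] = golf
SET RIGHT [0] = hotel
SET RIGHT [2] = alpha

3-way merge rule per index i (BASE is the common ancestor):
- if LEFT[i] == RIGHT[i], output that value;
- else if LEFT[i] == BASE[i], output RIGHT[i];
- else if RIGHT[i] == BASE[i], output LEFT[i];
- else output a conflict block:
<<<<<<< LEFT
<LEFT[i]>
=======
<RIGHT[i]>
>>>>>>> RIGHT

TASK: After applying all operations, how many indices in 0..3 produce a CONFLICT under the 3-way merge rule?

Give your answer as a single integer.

Answer: 1

Derivation:
Final LEFT:  [foxtrot, golf, golf, golf]
Final RIGHT: [hotel, golf, alpha, alpha]
i=0: L=foxtrot=BASE, R=hotel -> take RIGHT -> hotel
i=1: L=golf R=golf -> agree -> golf
i=2: BASE=bravo L=golf R=alpha all differ -> CONFLICT
i=3: L=golf, R=alpha=BASE -> take LEFT -> golf
Conflict count: 1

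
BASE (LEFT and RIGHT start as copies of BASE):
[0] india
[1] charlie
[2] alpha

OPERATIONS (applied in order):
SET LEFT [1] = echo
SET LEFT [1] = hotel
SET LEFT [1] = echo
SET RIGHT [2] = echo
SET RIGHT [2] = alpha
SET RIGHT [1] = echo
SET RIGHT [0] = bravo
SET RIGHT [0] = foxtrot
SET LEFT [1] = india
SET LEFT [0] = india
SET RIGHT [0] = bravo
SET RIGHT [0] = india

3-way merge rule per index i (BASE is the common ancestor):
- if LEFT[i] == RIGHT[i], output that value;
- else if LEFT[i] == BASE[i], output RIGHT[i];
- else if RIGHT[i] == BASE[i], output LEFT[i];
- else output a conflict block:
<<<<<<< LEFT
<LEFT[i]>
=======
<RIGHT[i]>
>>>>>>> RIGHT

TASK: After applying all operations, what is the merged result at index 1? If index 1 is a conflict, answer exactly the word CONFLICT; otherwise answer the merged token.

Final LEFT:  [india, india, alpha]
Final RIGHT: [india, echo, alpha]
i=0: L=india R=india -> agree -> india
i=1: BASE=charlie L=india R=echo all differ -> CONFLICT
i=2: L=alpha R=alpha -> agree -> alpha
Index 1 -> CONFLICT

Answer: CONFLICT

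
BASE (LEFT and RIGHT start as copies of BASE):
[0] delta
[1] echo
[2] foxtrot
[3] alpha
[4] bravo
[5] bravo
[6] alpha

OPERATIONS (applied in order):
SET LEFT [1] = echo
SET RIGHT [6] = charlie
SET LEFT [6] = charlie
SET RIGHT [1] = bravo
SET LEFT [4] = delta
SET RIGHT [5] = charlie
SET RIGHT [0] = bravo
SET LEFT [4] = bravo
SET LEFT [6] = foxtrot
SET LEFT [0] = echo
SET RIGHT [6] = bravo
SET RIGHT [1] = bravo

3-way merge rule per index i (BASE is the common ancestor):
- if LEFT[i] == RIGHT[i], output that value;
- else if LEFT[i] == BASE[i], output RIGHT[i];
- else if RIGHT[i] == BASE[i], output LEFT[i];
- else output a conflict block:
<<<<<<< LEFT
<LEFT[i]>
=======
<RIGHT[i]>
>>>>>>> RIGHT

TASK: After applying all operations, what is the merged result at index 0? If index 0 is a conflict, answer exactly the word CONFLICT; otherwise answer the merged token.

Answer: CONFLICT

Derivation:
Final LEFT:  [echo, echo, foxtrot, alpha, bravo, bravo, foxtrot]
Final RIGHT: [bravo, bravo, foxtrot, alpha, bravo, charlie, bravo]
i=0: BASE=delta L=echo R=bravo all differ -> CONFLICT
i=1: L=echo=BASE, R=bravo -> take RIGHT -> bravo
i=2: L=foxtrot R=foxtrot -> agree -> foxtrot
i=3: L=alpha R=alpha -> agree -> alpha
i=4: L=bravo R=bravo -> agree -> bravo
i=5: L=bravo=BASE, R=charlie -> take RIGHT -> charlie
i=6: BASE=alpha L=foxtrot R=bravo all differ -> CONFLICT
Index 0 -> CONFLICT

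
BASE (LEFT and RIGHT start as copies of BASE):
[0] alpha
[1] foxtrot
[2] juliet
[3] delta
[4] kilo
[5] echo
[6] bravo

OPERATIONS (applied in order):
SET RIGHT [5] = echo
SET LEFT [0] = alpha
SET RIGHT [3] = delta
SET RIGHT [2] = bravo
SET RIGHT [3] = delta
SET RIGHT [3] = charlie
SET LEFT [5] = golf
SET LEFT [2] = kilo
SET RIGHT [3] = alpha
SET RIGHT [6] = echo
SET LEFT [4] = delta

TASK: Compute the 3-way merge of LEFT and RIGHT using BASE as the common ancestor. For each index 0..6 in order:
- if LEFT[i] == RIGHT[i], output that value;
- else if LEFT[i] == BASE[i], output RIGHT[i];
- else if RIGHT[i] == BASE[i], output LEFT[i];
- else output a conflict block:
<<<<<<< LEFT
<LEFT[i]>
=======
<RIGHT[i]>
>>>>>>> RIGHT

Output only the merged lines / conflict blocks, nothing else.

Answer: alpha
foxtrot
<<<<<<< LEFT
kilo
=======
bravo
>>>>>>> RIGHT
alpha
delta
golf
echo

Derivation:
Final LEFT:  [alpha, foxtrot, kilo, delta, delta, golf, bravo]
Final RIGHT: [alpha, foxtrot, bravo, alpha, kilo, echo, echo]
i=0: L=alpha R=alpha -> agree -> alpha
i=1: L=foxtrot R=foxtrot -> agree -> foxtrot
i=2: BASE=juliet L=kilo R=bravo all differ -> CONFLICT
i=3: L=delta=BASE, R=alpha -> take RIGHT -> alpha
i=4: L=delta, R=kilo=BASE -> take LEFT -> delta
i=5: L=golf, R=echo=BASE -> take LEFT -> golf
i=6: L=bravo=BASE, R=echo -> take RIGHT -> echo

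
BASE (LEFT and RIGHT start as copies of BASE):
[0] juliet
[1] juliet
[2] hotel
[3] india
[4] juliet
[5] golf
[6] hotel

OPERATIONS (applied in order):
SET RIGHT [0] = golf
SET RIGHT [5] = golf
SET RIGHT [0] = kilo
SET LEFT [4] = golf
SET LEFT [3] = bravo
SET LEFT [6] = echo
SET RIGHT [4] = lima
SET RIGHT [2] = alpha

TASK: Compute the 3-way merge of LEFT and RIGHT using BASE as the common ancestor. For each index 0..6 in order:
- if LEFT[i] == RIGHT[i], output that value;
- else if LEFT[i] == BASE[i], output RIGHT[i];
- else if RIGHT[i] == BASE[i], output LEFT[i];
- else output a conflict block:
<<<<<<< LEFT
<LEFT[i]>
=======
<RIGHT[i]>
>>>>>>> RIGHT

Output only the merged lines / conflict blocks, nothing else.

Answer: kilo
juliet
alpha
bravo
<<<<<<< LEFT
golf
=======
lima
>>>>>>> RIGHT
golf
echo

Derivation:
Final LEFT:  [juliet, juliet, hotel, bravo, golf, golf, echo]
Final RIGHT: [kilo, juliet, alpha, india, lima, golf, hotel]
i=0: L=juliet=BASE, R=kilo -> take RIGHT -> kilo
i=1: L=juliet R=juliet -> agree -> juliet
i=2: L=hotel=BASE, R=alpha -> take RIGHT -> alpha
i=3: L=bravo, R=india=BASE -> take LEFT -> bravo
i=4: BASE=juliet L=golf R=lima all differ -> CONFLICT
i=5: L=golf R=golf -> agree -> golf
i=6: L=echo, R=hotel=BASE -> take LEFT -> echo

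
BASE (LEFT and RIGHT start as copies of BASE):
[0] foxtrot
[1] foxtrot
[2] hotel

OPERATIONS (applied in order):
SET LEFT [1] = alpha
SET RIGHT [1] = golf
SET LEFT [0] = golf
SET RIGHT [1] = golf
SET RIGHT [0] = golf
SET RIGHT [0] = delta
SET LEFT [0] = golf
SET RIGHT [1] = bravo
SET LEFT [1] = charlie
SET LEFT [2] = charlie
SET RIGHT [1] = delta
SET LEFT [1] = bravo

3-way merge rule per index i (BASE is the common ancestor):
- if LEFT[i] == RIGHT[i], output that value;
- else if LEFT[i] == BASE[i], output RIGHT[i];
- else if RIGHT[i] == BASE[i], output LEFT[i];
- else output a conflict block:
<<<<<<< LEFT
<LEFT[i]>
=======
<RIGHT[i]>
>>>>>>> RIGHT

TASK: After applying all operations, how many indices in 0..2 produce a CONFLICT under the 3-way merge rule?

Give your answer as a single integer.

Final LEFT:  [golf, bravo, charlie]
Final RIGHT: [delta, delta, hotel]
i=0: BASE=foxtrot L=golf R=delta all differ -> CONFLICT
i=1: BASE=foxtrot L=bravo R=delta all differ -> CONFLICT
i=2: L=charlie, R=hotel=BASE -> take LEFT -> charlie
Conflict count: 2

Answer: 2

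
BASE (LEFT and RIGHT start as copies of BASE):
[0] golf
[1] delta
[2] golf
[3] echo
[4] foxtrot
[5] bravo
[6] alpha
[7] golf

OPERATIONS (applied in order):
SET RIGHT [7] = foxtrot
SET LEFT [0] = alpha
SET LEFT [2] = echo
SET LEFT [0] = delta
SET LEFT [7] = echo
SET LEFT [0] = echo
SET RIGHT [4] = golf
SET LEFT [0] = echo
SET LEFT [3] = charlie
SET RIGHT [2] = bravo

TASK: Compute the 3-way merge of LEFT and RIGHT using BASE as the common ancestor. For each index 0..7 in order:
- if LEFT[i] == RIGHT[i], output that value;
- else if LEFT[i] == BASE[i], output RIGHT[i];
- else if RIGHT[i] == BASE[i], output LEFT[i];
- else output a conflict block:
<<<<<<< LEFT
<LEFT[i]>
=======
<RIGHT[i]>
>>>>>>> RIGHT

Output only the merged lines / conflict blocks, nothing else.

Answer: echo
delta
<<<<<<< LEFT
echo
=======
bravo
>>>>>>> RIGHT
charlie
golf
bravo
alpha
<<<<<<< LEFT
echo
=======
foxtrot
>>>>>>> RIGHT

Derivation:
Final LEFT:  [echo, delta, echo, charlie, foxtrot, bravo, alpha, echo]
Final RIGHT: [golf, delta, bravo, echo, golf, bravo, alpha, foxtrot]
i=0: L=echo, R=golf=BASE -> take LEFT -> echo
i=1: L=delta R=delta -> agree -> delta
i=2: BASE=golf L=echo R=bravo all differ -> CONFLICT
i=3: L=charlie, R=echo=BASE -> take LEFT -> charlie
i=4: L=foxtrot=BASE, R=golf -> take RIGHT -> golf
i=5: L=bravo R=bravo -> agree -> bravo
i=6: L=alpha R=alpha -> agree -> alpha
i=7: BASE=golf L=echo R=foxtrot all differ -> CONFLICT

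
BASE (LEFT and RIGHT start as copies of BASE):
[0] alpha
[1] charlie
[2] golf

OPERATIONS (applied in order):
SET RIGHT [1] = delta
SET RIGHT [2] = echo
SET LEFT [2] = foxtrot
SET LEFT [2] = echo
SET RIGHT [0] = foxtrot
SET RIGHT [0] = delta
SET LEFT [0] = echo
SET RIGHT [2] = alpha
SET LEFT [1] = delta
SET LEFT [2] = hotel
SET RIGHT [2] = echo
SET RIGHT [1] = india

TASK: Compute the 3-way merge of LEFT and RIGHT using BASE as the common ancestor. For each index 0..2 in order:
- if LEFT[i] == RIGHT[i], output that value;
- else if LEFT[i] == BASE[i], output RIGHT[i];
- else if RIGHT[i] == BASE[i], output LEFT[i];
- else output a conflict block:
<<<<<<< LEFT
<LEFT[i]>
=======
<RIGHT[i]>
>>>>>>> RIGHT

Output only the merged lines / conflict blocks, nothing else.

Final LEFT:  [echo, delta, hotel]
Final RIGHT: [delta, india, echo]
i=0: BASE=alpha L=echo R=delta all differ -> CONFLICT
i=1: BASE=charlie L=delta R=india all differ -> CONFLICT
i=2: BASE=golf L=hotel R=echo all differ -> CONFLICT

Answer: <<<<<<< LEFT
echo
=======
delta
>>>>>>> RIGHT
<<<<<<< LEFT
delta
=======
india
>>>>>>> RIGHT
<<<<<<< LEFT
hotel
=======
echo
>>>>>>> RIGHT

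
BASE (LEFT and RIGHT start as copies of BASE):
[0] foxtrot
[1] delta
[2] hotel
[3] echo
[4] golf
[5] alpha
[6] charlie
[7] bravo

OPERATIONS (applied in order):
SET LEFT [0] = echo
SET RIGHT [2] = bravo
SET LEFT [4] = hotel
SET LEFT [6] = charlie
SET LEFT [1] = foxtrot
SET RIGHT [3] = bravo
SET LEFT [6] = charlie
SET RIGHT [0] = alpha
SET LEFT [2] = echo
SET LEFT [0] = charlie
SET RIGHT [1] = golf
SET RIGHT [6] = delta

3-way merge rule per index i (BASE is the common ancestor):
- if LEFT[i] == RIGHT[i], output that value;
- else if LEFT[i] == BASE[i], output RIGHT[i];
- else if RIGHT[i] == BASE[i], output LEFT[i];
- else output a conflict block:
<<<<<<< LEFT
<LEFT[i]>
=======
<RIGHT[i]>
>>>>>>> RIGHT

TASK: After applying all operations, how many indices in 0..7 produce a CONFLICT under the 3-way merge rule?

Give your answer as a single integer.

Answer: 3

Derivation:
Final LEFT:  [charlie, foxtrot, echo, echo, hotel, alpha, charlie, bravo]
Final RIGHT: [alpha, golf, bravo, bravo, golf, alpha, delta, bravo]
i=0: BASE=foxtrot L=charlie R=alpha all differ -> CONFLICT
i=1: BASE=delta L=foxtrot R=golf all differ -> CONFLICT
i=2: BASE=hotel L=echo R=bravo all differ -> CONFLICT
i=3: L=echo=BASE, R=bravo -> take RIGHT -> bravo
i=4: L=hotel, R=golf=BASE -> take LEFT -> hotel
i=5: L=alpha R=alpha -> agree -> alpha
i=6: L=charlie=BASE, R=delta -> take RIGHT -> delta
i=7: L=bravo R=bravo -> agree -> bravo
Conflict count: 3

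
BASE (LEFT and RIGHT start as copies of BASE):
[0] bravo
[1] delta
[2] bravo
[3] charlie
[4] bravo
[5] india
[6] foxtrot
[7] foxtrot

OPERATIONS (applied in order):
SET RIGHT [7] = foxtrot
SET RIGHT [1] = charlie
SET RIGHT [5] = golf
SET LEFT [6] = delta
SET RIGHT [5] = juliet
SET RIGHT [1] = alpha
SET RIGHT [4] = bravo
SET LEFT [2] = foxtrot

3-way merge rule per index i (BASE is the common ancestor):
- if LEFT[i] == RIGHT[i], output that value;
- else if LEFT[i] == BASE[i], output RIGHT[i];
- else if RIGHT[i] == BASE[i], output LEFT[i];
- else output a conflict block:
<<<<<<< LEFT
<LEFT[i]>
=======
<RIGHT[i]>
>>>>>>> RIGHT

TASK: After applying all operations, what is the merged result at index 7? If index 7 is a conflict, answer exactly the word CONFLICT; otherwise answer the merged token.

Answer: foxtrot

Derivation:
Final LEFT:  [bravo, delta, foxtrot, charlie, bravo, india, delta, foxtrot]
Final RIGHT: [bravo, alpha, bravo, charlie, bravo, juliet, foxtrot, foxtrot]
i=0: L=bravo R=bravo -> agree -> bravo
i=1: L=delta=BASE, R=alpha -> take RIGHT -> alpha
i=2: L=foxtrot, R=bravo=BASE -> take LEFT -> foxtrot
i=3: L=charlie R=charlie -> agree -> charlie
i=4: L=bravo R=bravo -> agree -> bravo
i=5: L=india=BASE, R=juliet -> take RIGHT -> juliet
i=6: L=delta, R=foxtrot=BASE -> take LEFT -> delta
i=7: L=foxtrot R=foxtrot -> agree -> foxtrot
Index 7 -> foxtrot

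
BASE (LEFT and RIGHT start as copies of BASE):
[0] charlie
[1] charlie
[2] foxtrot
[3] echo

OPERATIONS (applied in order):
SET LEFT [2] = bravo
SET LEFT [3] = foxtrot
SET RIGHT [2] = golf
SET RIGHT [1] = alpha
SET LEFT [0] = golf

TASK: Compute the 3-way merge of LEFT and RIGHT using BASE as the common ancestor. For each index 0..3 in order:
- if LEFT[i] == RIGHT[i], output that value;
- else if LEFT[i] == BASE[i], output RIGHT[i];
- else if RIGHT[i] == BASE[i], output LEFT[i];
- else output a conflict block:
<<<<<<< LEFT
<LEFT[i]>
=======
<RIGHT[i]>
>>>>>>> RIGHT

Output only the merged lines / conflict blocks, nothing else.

Final LEFT:  [golf, charlie, bravo, foxtrot]
Final RIGHT: [charlie, alpha, golf, echo]
i=0: L=golf, R=charlie=BASE -> take LEFT -> golf
i=1: L=charlie=BASE, R=alpha -> take RIGHT -> alpha
i=2: BASE=foxtrot L=bravo R=golf all differ -> CONFLICT
i=3: L=foxtrot, R=echo=BASE -> take LEFT -> foxtrot

Answer: golf
alpha
<<<<<<< LEFT
bravo
=======
golf
>>>>>>> RIGHT
foxtrot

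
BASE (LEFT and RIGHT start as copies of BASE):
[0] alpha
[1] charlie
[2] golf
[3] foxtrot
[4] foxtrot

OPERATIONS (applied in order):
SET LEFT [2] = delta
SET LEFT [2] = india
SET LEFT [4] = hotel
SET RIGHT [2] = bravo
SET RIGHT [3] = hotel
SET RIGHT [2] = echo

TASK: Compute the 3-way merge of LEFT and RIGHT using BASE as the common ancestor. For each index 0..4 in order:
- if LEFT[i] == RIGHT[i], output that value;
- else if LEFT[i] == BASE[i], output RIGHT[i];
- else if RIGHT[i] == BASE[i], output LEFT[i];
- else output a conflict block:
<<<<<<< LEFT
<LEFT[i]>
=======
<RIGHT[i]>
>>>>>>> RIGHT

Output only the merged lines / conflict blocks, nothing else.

Final LEFT:  [alpha, charlie, india, foxtrot, hotel]
Final RIGHT: [alpha, charlie, echo, hotel, foxtrot]
i=0: L=alpha R=alpha -> agree -> alpha
i=1: L=charlie R=charlie -> agree -> charlie
i=2: BASE=golf L=india R=echo all differ -> CONFLICT
i=3: L=foxtrot=BASE, R=hotel -> take RIGHT -> hotel
i=4: L=hotel, R=foxtrot=BASE -> take LEFT -> hotel

Answer: alpha
charlie
<<<<<<< LEFT
india
=======
echo
>>>>>>> RIGHT
hotel
hotel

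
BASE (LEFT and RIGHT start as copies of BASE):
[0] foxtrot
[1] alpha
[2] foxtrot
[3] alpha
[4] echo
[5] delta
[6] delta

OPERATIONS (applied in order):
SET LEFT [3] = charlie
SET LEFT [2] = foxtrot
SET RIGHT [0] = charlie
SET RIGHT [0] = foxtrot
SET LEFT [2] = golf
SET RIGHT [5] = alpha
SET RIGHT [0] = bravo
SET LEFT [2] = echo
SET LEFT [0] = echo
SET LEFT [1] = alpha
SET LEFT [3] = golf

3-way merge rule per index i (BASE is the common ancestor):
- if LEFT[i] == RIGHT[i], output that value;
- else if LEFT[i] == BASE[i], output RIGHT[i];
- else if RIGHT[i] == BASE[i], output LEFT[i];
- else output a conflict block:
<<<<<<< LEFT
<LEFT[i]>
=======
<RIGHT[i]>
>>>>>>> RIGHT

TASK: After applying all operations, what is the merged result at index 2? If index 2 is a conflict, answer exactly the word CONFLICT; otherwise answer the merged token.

Final LEFT:  [echo, alpha, echo, golf, echo, delta, delta]
Final RIGHT: [bravo, alpha, foxtrot, alpha, echo, alpha, delta]
i=0: BASE=foxtrot L=echo R=bravo all differ -> CONFLICT
i=1: L=alpha R=alpha -> agree -> alpha
i=2: L=echo, R=foxtrot=BASE -> take LEFT -> echo
i=3: L=golf, R=alpha=BASE -> take LEFT -> golf
i=4: L=echo R=echo -> agree -> echo
i=5: L=delta=BASE, R=alpha -> take RIGHT -> alpha
i=6: L=delta R=delta -> agree -> delta
Index 2 -> echo

Answer: echo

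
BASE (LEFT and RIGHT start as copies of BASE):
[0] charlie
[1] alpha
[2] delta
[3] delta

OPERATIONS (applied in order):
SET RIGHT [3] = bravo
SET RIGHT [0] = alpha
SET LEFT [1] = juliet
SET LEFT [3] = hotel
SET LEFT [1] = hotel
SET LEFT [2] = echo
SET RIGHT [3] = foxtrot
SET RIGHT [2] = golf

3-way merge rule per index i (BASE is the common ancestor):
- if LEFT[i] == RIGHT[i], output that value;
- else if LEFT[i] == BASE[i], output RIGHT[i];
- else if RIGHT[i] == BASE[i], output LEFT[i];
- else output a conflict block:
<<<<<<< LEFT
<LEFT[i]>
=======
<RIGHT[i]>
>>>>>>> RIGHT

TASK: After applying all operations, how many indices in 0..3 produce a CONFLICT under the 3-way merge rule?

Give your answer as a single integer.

Answer: 2

Derivation:
Final LEFT:  [charlie, hotel, echo, hotel]
Final RIGHT: [alpha, alpha, golf, foxtrot]
i=0: L=charlie=BASE, R=alpha -> take RIGHT -> alpha
i=1: L=hotel, R=alpha=BASE -> take LEFT -> hotel
i=2: BASE=delta L=echo R=golf all differ -> CONFLICT
i=3: BASE=delta L=hotel R=foxtrot all differ -> CONFLICT
Conflict count: 2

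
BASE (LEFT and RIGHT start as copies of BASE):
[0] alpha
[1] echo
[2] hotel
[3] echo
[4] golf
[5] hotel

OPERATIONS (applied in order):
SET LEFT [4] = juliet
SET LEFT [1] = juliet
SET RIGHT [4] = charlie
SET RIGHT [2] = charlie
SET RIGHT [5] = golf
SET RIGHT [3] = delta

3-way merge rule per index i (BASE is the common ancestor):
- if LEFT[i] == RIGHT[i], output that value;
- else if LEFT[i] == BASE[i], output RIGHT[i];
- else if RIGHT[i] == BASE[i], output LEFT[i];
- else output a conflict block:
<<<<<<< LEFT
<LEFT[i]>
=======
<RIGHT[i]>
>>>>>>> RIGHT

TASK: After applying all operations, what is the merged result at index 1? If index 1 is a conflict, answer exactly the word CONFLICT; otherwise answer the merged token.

Final LEFT:  [alpha, juliet, hotel, echo, juliet, hotel]
Final RIGHT: [alpha, echo, charlie, delta, charlie, golf]
i=0: L=alpha R=alpha -> agree -> alpha
i=1: L=juliet, R=echo=BASE -> take LEFT -> juliet
i=2: L=hotel=BASE, R=charlie -> take RIGHT -> charlie
i=3: L=echo=BASE, R=delta -> take RIGHT -> delta
i=4: BASE=golf L=juliet R=charlie all differ -> CONFLICT
i=5: L=hotel=BASE, R=golf -> take RIGHT -> golf
Index 1 -> juliet

Answer: juliet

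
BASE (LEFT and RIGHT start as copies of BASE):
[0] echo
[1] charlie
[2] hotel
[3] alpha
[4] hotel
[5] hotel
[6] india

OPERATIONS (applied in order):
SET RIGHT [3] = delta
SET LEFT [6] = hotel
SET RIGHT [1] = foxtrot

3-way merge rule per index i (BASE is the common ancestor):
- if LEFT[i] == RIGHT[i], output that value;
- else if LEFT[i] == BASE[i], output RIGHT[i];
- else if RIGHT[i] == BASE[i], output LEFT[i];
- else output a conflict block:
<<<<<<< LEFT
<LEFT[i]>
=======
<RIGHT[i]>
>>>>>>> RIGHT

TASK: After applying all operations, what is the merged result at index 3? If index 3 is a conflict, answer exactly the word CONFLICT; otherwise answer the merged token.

Final LEFT:  [echo, charlie, hotel, alpha, hotel, hotel, hotel]
Final RIGHT: [echo, foxtrot, hotel, delta, hotel, hotel, india]
i=0: L=echo R=echo -> agree -> echo
i=1: L=charlie=BASE, R=foxtrot -> take RIGHT -> foxtrot
i=2: L=hotel R=hotel -> agree -> hotel
i=3: L=alpha=BASE, R=delta -> take RIGHT -> delta
i=4: L=hotel R=hotel -> agree -> hotel
i=5: L=hotel R=hotel -> agree -> hotel
i=6: L=hotel, R=india=BASE -> take LEFT -> hotel
Index 3 -> delta

Answer: delta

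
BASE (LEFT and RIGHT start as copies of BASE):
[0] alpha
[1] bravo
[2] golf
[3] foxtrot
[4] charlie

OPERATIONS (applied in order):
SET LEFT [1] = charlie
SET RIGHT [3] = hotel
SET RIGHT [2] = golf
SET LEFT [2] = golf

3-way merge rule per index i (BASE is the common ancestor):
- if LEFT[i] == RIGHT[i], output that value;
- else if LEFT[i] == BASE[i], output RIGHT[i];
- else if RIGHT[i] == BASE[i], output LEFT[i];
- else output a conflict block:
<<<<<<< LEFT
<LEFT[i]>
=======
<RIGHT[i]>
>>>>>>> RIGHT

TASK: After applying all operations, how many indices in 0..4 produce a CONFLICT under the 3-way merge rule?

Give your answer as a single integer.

Answer: 0

Derivation:
Final LEFT:  [alpha, charlie, golf, foxtrot, charlie]
Final RIGHT: [alpha, bravo, golf, hotel, charlie]
i=0: L=alpha R=alpha -> agree -> alpha
i=1: L=charlie, R=bravo=BASE -> take LEFT -> charlie
i=2: L=golf R=golf -> agree -> golf
i=3: L=foxtrot=BASE, R=hotel -> take RIGHT -> hotel
i=4: L=charlie R=charlie -> agree -> charlie
Conflict count: 0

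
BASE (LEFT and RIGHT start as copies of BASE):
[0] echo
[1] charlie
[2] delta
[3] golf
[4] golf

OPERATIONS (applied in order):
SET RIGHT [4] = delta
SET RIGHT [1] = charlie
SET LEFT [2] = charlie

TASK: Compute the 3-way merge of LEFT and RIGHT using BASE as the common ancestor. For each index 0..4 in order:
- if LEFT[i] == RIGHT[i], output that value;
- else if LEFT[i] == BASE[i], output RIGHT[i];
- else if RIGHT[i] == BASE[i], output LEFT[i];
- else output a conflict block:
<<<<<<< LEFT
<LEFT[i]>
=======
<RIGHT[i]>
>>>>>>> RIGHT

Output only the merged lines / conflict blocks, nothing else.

Answer: echo
charlie
charlie
golf
delta

Derivation:
Final LEFT:  [echo, charlie, charlie, golf, golf]
Final RIGHT: [echo, charlie, delta, golf, delta]
i=0: L=echo R=echo -> agree -> echo
i=1: L=charlie R=charlie -> agree -> charlie
i=2: L=charlie, R=delta=BASE -> take LEFT -> charlie
i=3: L=golf R=golf -> agree -> golf
i=4: L=golf=BASE, R=delta -> take RIGHT -> delta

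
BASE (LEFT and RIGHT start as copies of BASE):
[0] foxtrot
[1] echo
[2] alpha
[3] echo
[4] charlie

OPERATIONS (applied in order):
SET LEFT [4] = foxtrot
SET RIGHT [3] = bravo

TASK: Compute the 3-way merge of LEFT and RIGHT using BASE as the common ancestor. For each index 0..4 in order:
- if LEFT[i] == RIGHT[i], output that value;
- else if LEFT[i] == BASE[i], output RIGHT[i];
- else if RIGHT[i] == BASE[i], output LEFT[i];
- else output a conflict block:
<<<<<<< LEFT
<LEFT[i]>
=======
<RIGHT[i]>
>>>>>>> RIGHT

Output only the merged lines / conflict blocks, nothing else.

Final LEFT:  [foxtrot, echo, alpha, echo, foxtrot]
Final RIGHT: [foxtrot, echo, alpha, bravo, charlie]
i=0: L=foxtrot R=foxtrot -> agree -> foxtrot
i=1: L=echo R=echo -> agree -> echo
i=2: L=alpha R=alpha -> agree -> alpha
i=3: L=echo=BASE, R=bravo -> take RIGHT -> bravo
i=4: L=foxtrot, R=charlie=BASE -> take LEFT -> foxtrot

Answer: foxtrot
echo
alpha
bravo
foxtrot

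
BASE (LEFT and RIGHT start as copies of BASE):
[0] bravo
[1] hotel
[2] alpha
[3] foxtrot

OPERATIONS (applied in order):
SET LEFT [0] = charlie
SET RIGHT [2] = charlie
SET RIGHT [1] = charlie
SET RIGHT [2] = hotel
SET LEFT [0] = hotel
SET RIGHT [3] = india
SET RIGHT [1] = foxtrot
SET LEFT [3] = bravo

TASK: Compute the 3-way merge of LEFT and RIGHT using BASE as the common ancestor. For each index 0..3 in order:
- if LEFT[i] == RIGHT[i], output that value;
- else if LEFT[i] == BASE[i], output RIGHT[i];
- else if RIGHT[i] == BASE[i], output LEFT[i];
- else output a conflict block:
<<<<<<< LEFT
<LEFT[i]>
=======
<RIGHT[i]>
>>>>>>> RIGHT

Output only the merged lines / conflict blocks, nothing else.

Answer: hotel
foxtrot
hotel
<<<<<<< LEFT
bravo
=======
india
>>>>>>> RIGHT

Derivation:
Final LEFT:  [hotel, hotel, alpha, bravo]
Final RIGHT: [bravo, foxtrot, hotel, india]
i=0: L=hotel, R=bravo=BASE -> take LEFT -> hotel
i=1: L=hotel=BASE, R=foxtrot -> take RIGHT -> foxtrot
i=2: L=alpha=BASE, R=hotel -> take RIGHT -> hotel
i=3: BASE=foxtrot L=bravo R=india all differ -> CONFLICT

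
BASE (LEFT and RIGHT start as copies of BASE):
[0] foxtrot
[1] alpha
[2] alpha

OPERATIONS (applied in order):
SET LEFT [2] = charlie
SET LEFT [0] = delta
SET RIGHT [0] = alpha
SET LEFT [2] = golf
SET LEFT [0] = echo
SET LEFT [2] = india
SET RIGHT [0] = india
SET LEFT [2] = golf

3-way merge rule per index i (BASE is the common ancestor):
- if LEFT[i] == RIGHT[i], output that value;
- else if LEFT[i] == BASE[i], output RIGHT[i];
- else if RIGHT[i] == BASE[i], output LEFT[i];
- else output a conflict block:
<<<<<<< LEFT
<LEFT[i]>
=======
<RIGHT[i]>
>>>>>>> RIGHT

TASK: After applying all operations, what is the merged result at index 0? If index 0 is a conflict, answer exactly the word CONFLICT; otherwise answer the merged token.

Final LEFT:  [echo, alpha, golf]
Final RIGHT: [india, alpha, alpha]
i=0: BASE=foxtrot L=echo R=india all differ -> CONFLICT
i=1: L=alpha R=alpha -> agree -> alpha
i=2: L=golf, R=alpha=BASE -> take LEFT -> golf
Index 0 -> CONFLICT

Answer: CONFLICT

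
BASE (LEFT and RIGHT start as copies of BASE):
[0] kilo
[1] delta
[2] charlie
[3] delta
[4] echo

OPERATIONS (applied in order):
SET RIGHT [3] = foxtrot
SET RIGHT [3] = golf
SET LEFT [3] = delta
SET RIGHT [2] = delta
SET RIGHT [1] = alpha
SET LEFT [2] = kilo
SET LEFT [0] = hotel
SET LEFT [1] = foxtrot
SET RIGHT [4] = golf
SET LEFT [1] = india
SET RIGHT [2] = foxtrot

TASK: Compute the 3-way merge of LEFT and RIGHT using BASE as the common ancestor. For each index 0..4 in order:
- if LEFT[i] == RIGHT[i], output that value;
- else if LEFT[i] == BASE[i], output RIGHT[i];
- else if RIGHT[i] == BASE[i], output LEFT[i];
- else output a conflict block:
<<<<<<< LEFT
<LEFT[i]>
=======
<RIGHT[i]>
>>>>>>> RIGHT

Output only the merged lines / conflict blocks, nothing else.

Final LEFT:  [hotel, india, kilo, delta, echo]
Final RIGHT: [kilo, alpha, foxtrot, golf, golf]
i=0: L=hotel, R=kilo=BASE -> take LEFT -> hotel
i=1: BASE=delta L=india R=alpha all differ -> CONFLICT
i=2: BASE=charlie L=kilo R=foxtrot all differ -> CONFLICT
i=3: L=delta=BASE, R=golf -> take RIGHT -> golf
i=4: L=echo=BASE, R=golf -> take RIGHT -> golf

Answer: hotel
<<<<<<< LEFT
india
=======
alpha
>>>>>>> RIGHT
<<<<<<< LEFT
kilo
=======
foxtrot
>>>>>>> RIGHT
golf
golf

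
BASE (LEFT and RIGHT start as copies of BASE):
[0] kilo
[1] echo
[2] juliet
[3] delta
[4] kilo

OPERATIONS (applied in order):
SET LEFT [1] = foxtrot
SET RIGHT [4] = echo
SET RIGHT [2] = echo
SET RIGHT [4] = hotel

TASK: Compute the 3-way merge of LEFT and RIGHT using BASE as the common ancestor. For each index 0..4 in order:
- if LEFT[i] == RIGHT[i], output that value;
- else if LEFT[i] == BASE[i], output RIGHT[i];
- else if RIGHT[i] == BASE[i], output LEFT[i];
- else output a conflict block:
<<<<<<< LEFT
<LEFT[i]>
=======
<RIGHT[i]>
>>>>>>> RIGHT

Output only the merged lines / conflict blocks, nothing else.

Answer: kilo
foxtrot
echo
delta
hotel

Derivation:
Final LEFT:  [kilo, foxtrot, juliet, delta, kilo]
Final RIGHT: [kilo, echo, echo, delta, hotel]
i=0: L=kilo R=kilo -> agree -> kilo
i=1: L=foxtrot, R=echo=BASE -> take LEFT -> foxtrot
i=2: L=juliet=BASE, R=echo -> take RIGHT -> echo
i=3: L=delta R=delta -> agree -> delta
i=4: L=kilo=BASE, R=hotel -> take RIGHT -> hotel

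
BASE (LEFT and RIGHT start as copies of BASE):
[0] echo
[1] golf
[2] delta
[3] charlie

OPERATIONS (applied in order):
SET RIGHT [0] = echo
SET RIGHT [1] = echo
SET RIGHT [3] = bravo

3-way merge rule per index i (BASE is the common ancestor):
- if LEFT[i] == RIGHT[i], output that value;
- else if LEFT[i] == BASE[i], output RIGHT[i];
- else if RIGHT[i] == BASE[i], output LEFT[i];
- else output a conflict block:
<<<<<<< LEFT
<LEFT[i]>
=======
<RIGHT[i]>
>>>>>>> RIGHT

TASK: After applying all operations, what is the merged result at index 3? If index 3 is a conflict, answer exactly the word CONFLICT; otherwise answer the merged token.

Answer: bravo

Derivation:
Final LEFT:  [echo, golf, delta, charlie]
Final RIGHT: [echo, echo, delta, bravo]
i=0: L=echo R=echo -> agree -> echo
i=1: L=golf=BASE, R=echo -> take RIGHT -> echo
i=2: L=delta R=delta -> agree -> delta
i=3: L=charlie=BASE, R=bravo -> take RIGHT -> bravo
Index 3 -> bravo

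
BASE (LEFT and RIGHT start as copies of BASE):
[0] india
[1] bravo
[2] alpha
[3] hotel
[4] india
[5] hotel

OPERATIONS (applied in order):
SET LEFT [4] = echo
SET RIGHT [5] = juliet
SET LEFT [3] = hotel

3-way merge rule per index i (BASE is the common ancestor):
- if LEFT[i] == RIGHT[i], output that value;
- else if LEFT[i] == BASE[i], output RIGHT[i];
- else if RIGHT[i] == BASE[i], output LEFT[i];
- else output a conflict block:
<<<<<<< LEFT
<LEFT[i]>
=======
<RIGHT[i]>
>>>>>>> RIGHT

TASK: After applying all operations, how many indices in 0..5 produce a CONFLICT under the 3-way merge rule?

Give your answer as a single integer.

Final LEFT:  [india, bravo, alpha, hotel, echo, hotel]
Final RIGHT: [india, bravo, alpha, hotel, india, juliet]
i=0: L=india R=india -> agree -> india
i=1: L=bravo R=bravo -> agree -> bravo
i=2: L=alpha R=alpha -> agree -> alpha
i=3: L=hotel R=hotel -> agree -> hotel
i=4: L=echo, R=india=BASE -> take LEFT -> echo
i=5: L=hotel=BASE, R=juliet -> take RIGHT -> juliet
Conflict count: 0

Answer: 0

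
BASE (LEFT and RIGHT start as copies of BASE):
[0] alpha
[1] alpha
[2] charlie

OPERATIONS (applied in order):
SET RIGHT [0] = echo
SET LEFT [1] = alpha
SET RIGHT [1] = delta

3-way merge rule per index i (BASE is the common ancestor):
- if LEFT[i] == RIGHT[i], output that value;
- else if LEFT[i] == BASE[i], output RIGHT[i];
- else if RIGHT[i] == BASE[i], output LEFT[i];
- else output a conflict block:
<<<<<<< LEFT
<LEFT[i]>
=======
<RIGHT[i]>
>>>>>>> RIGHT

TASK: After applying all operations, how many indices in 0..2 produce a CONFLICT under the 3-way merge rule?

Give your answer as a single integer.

Answer: 0

Derivation:
Final LEFT:  [alpha, alpha, charlie]
Final RIGHT: [echo, delta, charlie]
i=0: L=alpha=BASE, R=echo -> take RIGHT -> echo
i=1: L=alpha=BASE, R=delta -> take RIGHT -> delta
i=2: L=charlie R=charlie -> agree -> charlie
Conflict count: 0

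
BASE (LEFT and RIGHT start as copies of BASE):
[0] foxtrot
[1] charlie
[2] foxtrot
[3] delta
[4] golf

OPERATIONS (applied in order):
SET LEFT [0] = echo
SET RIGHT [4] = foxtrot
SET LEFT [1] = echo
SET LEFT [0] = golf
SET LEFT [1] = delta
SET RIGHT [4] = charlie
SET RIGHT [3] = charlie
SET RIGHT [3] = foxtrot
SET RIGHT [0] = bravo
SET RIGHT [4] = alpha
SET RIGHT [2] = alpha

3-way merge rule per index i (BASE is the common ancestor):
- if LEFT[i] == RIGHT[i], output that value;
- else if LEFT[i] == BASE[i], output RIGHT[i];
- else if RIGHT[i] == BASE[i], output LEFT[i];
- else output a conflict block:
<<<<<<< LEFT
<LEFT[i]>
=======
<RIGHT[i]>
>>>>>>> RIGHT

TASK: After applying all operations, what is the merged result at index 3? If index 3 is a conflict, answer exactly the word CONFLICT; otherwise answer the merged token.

Final LEFT:  [golf, delta, foxtrot, delta, golf]
Final RIGHT: [bravo, charlie, alpha, foxtrot, alpha]
i=0: BASE=foxtrot L=golf R=bravo all differ -> CONFLICT
i=1: L=delta, R=charlie=BASE -> take LEFT -> delta
i=2: L=foxtrot=BASE, R=alpha -> take RIGHT -> alpha
i=3: L=delta=BASE, R=foxtrot -> take RIGHT -> foxtrot
i=4: L=golf=BASE, R=alpha -> take RIGHT -> alpha
Index 3 -> foxtrot

Answer: foxtrot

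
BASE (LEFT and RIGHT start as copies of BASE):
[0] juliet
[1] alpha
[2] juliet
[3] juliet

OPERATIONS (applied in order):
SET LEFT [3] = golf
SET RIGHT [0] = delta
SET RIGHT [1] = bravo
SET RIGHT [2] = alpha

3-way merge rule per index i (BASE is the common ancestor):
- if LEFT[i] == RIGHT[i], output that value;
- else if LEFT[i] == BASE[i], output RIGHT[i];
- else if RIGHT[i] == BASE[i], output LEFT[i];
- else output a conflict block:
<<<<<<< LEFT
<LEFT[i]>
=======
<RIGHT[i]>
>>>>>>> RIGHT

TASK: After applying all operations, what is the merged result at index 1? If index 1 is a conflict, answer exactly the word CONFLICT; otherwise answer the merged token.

Final LEFT:  [juliet, alpha, juliet, golf]
Final RIGHT: [delta, bravo, alpha, juliet]
i=0: L=juliet=BASE, R=delta -> take RIGHT -> delta
i=1: L=alpha=BASE, R=bravo -> take RIGHT -> bravo
i=2: L=juliet=BASE, R=alpha -> take RIGHT -> alpha
i=3: L=golf, R=juliet=BASE -> take LEFT -> golf
Index 1 -> bravo

Answer: bravo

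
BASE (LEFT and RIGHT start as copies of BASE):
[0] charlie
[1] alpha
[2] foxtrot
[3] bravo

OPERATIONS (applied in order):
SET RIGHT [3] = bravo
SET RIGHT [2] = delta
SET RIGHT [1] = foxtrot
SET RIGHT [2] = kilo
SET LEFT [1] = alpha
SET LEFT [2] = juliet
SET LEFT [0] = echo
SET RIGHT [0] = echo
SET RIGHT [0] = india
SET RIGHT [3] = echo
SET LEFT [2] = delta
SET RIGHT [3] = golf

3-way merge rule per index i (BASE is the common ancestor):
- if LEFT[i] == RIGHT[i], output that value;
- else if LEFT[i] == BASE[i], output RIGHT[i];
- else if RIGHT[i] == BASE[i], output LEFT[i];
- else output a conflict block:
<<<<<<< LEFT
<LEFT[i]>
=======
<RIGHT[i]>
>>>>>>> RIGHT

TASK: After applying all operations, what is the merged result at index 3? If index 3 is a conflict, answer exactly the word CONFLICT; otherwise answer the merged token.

Final LEFT:  [echo, alpha, delta, bravo]
Final RIGHT: [india, foxtrot, kilo, golf]
i=0: BASE=charlie L=echo R=india all differ -> CONFLICT
i=1: L=alpha=BASE, R=foxtrot -> take RIGHT -> foxtrot
i=2: BASE=foxtrot L=delta R=kilo all differ -> CONFLICT
i=3: L=bravo=BASE, R=golf -> take RIGHT -> golf
Index 3 -> golf

Answer: golf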